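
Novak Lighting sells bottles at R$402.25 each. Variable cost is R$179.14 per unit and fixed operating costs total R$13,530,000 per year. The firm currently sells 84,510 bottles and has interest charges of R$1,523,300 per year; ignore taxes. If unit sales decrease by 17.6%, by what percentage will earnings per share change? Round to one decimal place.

Contribution at this volume is 84,510 × R$223.11 = R$18,855,026.10.
Operating income = contribution − fixed costs = R$18,855,026.10 − R$13,530,000 = R$5,325,026.10.
Interest = R$1,523,300.00, so EBIT − I = R$3,801,726.10.
DCL = total CM / (EBIT − I) = R$18,855,026.10 / R$3,801,726.10 = 4.9596.
%ΔEPS = DCL × %ΔSales = 4.9596 × -17.6% = -87.3%.

-87.3%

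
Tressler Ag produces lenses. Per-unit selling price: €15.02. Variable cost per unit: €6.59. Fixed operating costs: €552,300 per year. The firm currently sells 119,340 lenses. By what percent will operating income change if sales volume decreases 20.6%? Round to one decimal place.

-45.7%

Total contribution margin = 119,340 × €8.43 = €1,006,036.20.
Subtracting fixed costs: EBIT = €1,006,036.20 − €552,300 = €453,736.20.
Degree of operating leverage = €1,006,036.20 / €453,736.20 = 2.2172.
%ΔEBIT = DOL × %ΔSales = 2.2172 × -20.6% = -45.7%.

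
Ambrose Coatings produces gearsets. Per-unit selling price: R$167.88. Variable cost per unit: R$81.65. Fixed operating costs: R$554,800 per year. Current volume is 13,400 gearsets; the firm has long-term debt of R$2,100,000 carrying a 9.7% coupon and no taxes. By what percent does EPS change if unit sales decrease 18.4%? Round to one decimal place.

-53.6%

Contribution at this volume is 13,400 × R$86.23 = R$1,155,482.00.
Operating income = contribution − fixed costs = R$1,155,482.00 − R$554,800 = R$600,682.00.
Interest = R$203,700.00, so EBIT − I = R$396,982.00.
Degree of combined leverage = contribution ÷ (EBIT − I) = R$1,155,482.00 ÷ R$396,982.00 = 2.9107.
%ΔEPS = DCL × %ΔSales = 2.9107 × -18.4% = -53.6%.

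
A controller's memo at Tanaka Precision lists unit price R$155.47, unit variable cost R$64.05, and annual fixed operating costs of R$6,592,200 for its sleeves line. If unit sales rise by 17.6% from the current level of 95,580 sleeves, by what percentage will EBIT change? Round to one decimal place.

Contribution at this volume is 95,580 × R$91.42 = R$8,737,923.60.
Subtracting fixed costs: EBIT = R$8,737,923.60 − R$6,592,200 = R$2,145,723.60.
DOL = contribution ÷ EBIT = R$8,737,923.60 ÷ R$2,145,723.60 = 4.0723.
%ΔEBIT = DOL × %ΔSales = 4.0723 × +17.6% = +71.7%.

+71.7%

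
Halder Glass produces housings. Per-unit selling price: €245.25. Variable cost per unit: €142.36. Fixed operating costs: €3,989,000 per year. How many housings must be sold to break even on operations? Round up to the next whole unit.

Each unit contributes €245.25 − €142.36 = €102.89.
Break-even volume = fixed costs ÷ CM per unit = €3,989,000 ÷ €102.89 = 38,769.56, so 38,770 housings.

38,770 housings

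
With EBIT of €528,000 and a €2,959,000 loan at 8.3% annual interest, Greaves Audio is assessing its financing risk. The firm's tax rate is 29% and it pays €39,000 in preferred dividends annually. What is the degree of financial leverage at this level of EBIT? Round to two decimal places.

2.32

Annual interest charges come to €245,597.00.
Pre-tax preferred-dividend burden = €39,000 ÷ (1 − 0.29) = €54,929.58.
DFL = EBIT ÷ [EBIT − I − D_p/(1−t)] = €528,000 ÷ [€528,000 − €245,597.00 − €54,929.58] = €528,000 ÷ €227,473.42 = 2.3212.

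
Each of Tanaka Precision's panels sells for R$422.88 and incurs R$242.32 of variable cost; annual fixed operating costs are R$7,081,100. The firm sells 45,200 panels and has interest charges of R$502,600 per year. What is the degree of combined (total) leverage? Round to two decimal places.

14.13

Contribution at this volume is 45,200 × R$180.56 = R$8,161,312.00.
EBIT = R$8,161,312.00 − R$7,081,100 = R$1,080,212.00. Interest = R$502,600.00, so EBIT − I = R$577,612.00.
DCL = contribution ÷ (EBIT − I) = R$8,161,312.00 ÷ R$577,612.00 = 14.1294.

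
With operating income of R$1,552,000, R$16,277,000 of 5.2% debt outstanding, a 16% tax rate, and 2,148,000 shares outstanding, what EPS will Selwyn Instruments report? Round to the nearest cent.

Interest = R$846,404.00, so EBT = R$1,552,000 − R$846,404.00 = R$705,596.00.
Net income = R$705,596.00 × (1 − 0.16) = R$592,700.64.
EPS = R$592,700.64 ÷ 2,148,000 = R$0.28.

R$0.28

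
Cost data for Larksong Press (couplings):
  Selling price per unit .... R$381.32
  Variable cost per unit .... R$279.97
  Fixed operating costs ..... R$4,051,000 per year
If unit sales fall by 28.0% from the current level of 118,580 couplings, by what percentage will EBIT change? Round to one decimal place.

-42.2%

Total contribution margin = 118,580 × R$101.35 = R$12,018,083.00.
Subtracting fixed costs: EBIT = R$12,018,083.00 − R$4,051,000 = R$7,967,083.00.
So DOL = total CM / EBIT = R$12,018,083.00 / R$7,967,083.00 = 1.5085.
So EBIT moves 1.5085 × (-28.0%) = -42.2%.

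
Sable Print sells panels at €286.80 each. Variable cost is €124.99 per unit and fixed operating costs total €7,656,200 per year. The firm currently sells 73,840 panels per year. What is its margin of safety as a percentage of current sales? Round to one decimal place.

Unit CM = price − variable cost = €286.80 − €124.99 = €161.81. Break-even units = €7,656,200 ÷ €161.81 = 47,315.99; break-even revenue = 47,315.99 × €286.80 = €13,570,225.33.
Actual sales revenue = 73,840 × €286.80 = €21,177,312.00.
Margin of safety = (€21,177,312.00 − €13,570,225.33) ÷ €21,177,312.00 = 35.9%.

35.9%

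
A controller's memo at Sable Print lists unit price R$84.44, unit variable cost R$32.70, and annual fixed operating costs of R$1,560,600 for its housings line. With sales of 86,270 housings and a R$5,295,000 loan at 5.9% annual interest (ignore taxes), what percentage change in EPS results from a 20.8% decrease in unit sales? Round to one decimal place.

Total contribution margin = 86,270 × R$51.74 = R$4,463,609.80.
Subtracting fixed costs: EBIT = R$4,463,609.80 − R$1,560,600 = R$2,903,009.80.
After interest of R$312,405.00, pre-tax earnings = R$2,590,604.80.
DCL = total CM / (EBIT − I) = R$4,463,609.80 / R$2,590,604.80 = 1.7230.
EPS therefore changes by 1.7230 × (-20.8%) = -35.8%.

-35.8%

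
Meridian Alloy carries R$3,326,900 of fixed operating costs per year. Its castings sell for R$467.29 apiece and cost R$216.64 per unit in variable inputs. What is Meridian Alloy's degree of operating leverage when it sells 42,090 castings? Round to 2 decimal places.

Total contribution margin = 42,090 × R$250.65 = R$10,549,858.50.
Subtracting fixed costs: EBIT = R$10,549,858.50 − R$3,326,900 = R$7,222,958.50.
So DOL = total CM / EBIT = R$10,549,858.50 / R$7,222,958.50 = 1.4606.

1.46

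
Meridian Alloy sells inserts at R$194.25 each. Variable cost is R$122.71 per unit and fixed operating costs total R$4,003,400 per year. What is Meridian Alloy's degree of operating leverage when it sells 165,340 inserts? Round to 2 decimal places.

1.51

At 165,340 units, contribution = 165,340 × R$71.54 = R$11,828,423.60.
EBIT = R$11,828,423.60 − R$4,003,400 = R$7,825,023.60.
So DOL = total CM / EBIT = R$11,828,423.60 / R$7,825,023.60 = 1.5116.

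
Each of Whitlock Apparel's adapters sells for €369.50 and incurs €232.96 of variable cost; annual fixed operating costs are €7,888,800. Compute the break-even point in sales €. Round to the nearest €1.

Contribution margin per unit = €369.50 − €232.96 = €136.54, a CM ratio of €136.54 ÷ €369.50 = 0.3695.
Break-even sales = FC ÷ CM ratio = €7,888,800 × €369.50 / €136.54 = €21,348,408.

€21,348,408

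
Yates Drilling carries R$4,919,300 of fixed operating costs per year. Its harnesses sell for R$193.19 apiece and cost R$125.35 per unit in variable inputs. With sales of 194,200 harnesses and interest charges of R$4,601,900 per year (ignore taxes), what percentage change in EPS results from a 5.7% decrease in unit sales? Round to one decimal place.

-20.6%

Total contribution margin = 194,200 × R$67.84 = R$13,174,528.00.
EBIT = R$13,174,528.00 − R$4,919,300 = R$8,255,228.00.
After interest of R$4,601,900.00, pre-tax earnings = R$3,653,328.00.
DCL = total CM / (EBIT − I) = R$13,174,528.00 / R$3,653,328.00 = 3.6062.
%ΔEPS = DCL × %ΔSales = 3.6062 × -5.7% = -20.6%.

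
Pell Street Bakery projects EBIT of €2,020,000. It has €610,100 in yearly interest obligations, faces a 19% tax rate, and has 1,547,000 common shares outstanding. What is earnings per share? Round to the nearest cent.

Interest = €610,100.00, so EBT = €2,020,000 − €610,100.00 = €1,409,900.00.
Net income = €1,409,900.00 × (1 − 0.19) = €1,142,019.00.
EPS = €1,142,019.00 ÷ 1,547,000 = €0.74.

€0.74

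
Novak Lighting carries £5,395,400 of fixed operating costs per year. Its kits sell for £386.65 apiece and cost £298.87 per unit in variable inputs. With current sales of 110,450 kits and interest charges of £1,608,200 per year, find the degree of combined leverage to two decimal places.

3.60

Total contribution margin = 110,450 × £87.78 = £9,695,301.00.
Subtracting fixed costs: EBIT = £9,695,301.00 − £5,395,400 = £4,299,901.00. Interest = £1,608,200.00.
DOL = £9,695,301.00 ÷ £4,299,901.00 = 2.2548; DFL = £4,299,901.00 ÷ £2,691,701.00 = 1.5975.
Combined leverage = 2.2548 × 1.5975 = 3.6020.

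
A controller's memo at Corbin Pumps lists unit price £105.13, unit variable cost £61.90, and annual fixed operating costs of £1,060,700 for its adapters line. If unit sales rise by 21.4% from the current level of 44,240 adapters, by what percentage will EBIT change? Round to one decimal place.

At 44,240 units, contribution = 44,240 × £43.23 = £1,912,495.20.
Operating income = contribution − fixed costs = £1,912,495.20 − £1,060,700 = £851,795.20.
DOL = contribution ÷ EBIT = £1,912,495.20 ÷ £851,795.20 = 2.2453.
Operating income changes by 2.2453 × +21.4% = +48.0%.

+48.0%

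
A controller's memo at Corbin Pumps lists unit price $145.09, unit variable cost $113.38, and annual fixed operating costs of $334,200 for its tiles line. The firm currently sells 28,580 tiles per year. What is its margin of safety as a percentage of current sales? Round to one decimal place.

Contribution margin per unit = $145.09 − $113.38 = $31.71. Break-even units = $334,200 ÷ $31.71 = 10,539.26; break-even revenue = 10,539.26 × $145.09 = $1,529,141.53.
Current sales = 28,580 × $145.09 = $4,146,672.20.
Margin of safety = ($4,146,672.20 − $1,529,141.53) ÷ $4,146,672.20 = 63.1%.

63.1%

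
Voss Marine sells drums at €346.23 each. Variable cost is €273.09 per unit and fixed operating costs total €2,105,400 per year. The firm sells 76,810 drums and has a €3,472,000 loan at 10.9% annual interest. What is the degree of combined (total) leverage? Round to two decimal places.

Total contribution margin = 76,810 × €73.14 = €5,617,883.40.
Operating income = contribution − fixed costs = €5,617,883.40 − €2,105,400 = €3,512,483.40. Interest = €378,448.00.
DOL = €5,617,883.40 ÷ €3,512,483.40 = 1.5994; DFL = €3,512,483.40 ÷ €3,134,035.40 = 1.1208.
DCL = DOL × DFL = 1.5994 × 1.1208 = 1.7926.

1.79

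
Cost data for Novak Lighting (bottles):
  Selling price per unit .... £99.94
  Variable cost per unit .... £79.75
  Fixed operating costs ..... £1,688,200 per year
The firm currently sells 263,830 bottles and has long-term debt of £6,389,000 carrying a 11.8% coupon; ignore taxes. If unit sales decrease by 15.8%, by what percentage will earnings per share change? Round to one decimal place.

Contribution at this volume is 263,830 × £20.19 = £5,326,727.70.
Operating income = contribution − fixed costs = £5,326,727.70 − £1,688,200 = £3,638,527.70.
Interest = £753,902.00, so EBIT − I = £2,884,625.70.
Degree of combined leverage = contribution ÷ (EBIT − I) = £5,326,727.70 ÷ £2,884,625.70 = 1.8466.
%ΔEPS = DCL × %ΔSales = 1.8466 × -15.8% = -29.2%.

-29.2%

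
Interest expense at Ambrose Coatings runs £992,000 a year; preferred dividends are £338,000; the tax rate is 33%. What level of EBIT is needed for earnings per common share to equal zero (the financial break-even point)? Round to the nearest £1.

Preferred dividends are paid after tax, so their pre-tax equivalent is £338,000 ÷ (1 − 0.33) = £504,477.61.
Financial break-even EBIT = interest + D_p ÷ (1 − t) = £992,000 + £504,477.61 = £1,496,477.61.

£1,496,478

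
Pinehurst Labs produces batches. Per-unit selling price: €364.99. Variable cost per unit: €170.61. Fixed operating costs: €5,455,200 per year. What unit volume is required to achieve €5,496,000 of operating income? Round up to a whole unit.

56,340 batches

Each unit contributes €364.99 − €170.61 = €194.38.
Need Q such that Q × €194.38 − €5,455,200 = €5,496,000, i.e. Q = €10,951,200 / €194.38 = 56,339.13 → 56,340.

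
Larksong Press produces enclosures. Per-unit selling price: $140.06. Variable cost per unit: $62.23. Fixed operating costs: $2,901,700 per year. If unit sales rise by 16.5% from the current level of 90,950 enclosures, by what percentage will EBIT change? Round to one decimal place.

+28.0%

Contribution at this volume is 90,950 × $77.83 = $7,078,638.50.
Operating income = contribution − fixed costs = $7,078,638.50 − $2,901,700 = $4,176,938.50.
So DOL = total CM / EBIT = $7,078,638.50 / $4,176,938.50 = 1.6947.
%ΔEBIT = DOL × %ΔSales = 1.6947 × +16.5% = +28.0%.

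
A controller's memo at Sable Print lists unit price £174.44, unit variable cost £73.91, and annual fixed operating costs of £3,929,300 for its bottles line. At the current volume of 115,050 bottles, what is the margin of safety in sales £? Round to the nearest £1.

Each unit contributes £174.44 − £73.91 = £100.53. Break-even units = £3,929,300 ÷ £100.53 = 39,085.85; break-even revenue = 39,085.85 × £174.44 = £6,818,134.81.
Current sales = 115,050 × £174.44 = £20,069,322.00.
Margin of safety = £20,069,322.00 − £6,818,134.81 = £13,251,187.

£13,251,187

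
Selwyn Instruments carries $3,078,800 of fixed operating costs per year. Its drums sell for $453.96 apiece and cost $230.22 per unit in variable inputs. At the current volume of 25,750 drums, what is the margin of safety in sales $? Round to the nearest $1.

$5,442,701

Unit CM = price − variable cost = $453.96 − $230.22 = $223.74. Break-even units = $3,078,800 ÷ $223.74 = 13,760.61; break-even revenue = 13,760.61 × $453.96 = $6,246,768.79.
Current sales = 25,750 × $453.96 = $11,689,470.00.
Margin of safety = $11,689,470.00 − $6,246,768.79 = $5,442,701.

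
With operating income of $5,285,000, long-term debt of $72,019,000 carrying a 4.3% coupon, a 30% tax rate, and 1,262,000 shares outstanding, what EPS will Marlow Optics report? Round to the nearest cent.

$1.21

Pre-tax income = $5,285,000 − $3,096,817.00 = $2,188,183.00.
Net income = $2,188,183.00 × (1 − 0.30) = $1,531,728.10.
EPS = $1,531,728.10 ÷ 1,262,000 = $1.21.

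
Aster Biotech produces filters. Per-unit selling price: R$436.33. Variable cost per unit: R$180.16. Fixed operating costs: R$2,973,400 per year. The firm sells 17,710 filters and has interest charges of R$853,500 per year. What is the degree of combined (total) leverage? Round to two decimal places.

Total contribution margin = 17,710 × R$256.17 = R$4,536,770.70.
Operating income = contribution − fixed costs = R$4,536,770.70 − R$2,973,400 = R$1,563,370.70. Interest = R$853,500.00, so EBIT − I = R$709,870.70.
DCL = contribution ÷ (EBIT − I) = R$4,536,770.70 ÷ R$709,870.70 = 6.3910.

6.39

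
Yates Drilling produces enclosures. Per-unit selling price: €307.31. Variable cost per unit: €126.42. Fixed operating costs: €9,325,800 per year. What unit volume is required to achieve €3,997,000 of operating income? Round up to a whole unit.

Each unit contributes €307.31 − €126.42 = €180.89.
Need Q such that Q × €180.89 − €9,325,800 = €3,997,000, i.e. Q = €13,322,800 / €180.89 = 73,651.39 → 73,652.

73,652 enclosures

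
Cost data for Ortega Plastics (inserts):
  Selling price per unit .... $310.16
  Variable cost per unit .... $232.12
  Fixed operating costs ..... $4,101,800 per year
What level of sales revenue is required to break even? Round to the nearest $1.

Contribution margin per unit = $310.16 − $232.12 = $78.04, a CM ratio of $78.04 ÷ $310.16 = 0.2516.
Break-even sales = FC ÷ CM ratio = $4,101,800 × $310.16 / $78.04 = $16,302,080.

$16,302,080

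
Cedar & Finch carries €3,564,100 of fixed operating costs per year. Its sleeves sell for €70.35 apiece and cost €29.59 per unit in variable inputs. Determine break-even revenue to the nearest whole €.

€6,151,483

CM per unit = €70.35 − €29.59 = €40.76; CM ratio = €40.76 / €70.35 = 0.5794.
Break-even revenue = fixed costs × price ÷ CM = €3,564,100 × €70.35 ÷ €40.76 = €6,151,483.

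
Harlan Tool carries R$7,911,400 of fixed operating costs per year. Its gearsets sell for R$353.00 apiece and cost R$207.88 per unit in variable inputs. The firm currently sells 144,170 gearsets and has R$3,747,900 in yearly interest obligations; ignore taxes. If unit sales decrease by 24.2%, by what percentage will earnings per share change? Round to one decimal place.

Contribution at this volume is 144,170 × R$145.12 = R$20,921,950.40.
EBIT = R$20,921,950.40 − R$7,911,400 = R$13,010,550.40.
After interest of R$3,747,900.00, pre-tax earnings = R$9,262,650.40.
Degree of combined leverage = contribution ÷ (EBIT − I) = R$20,921,950.40 ÷ R$9,262,650.40 = 2.2587.
EPS therefore changes by 2.2587 × (-24.2%) = -54.7%.

-54.7%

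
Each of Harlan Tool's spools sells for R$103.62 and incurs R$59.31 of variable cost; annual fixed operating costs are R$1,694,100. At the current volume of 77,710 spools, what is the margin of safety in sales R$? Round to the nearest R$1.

R$4,090,617

Unit CM = price − variable cost = R$103.62 − R$59.31 = R$44.31. Break-even units = R$1,694,100 ÷ R$44.31 = 38,232.90; break-even revenue = 38,232.90 × R$103.62 = R$3,961,693.57.
Actual sales revenue = 77,710 × R$103.62 = R$8,052,310.20.
Margin of safety = R$8,052,310.20 − R$3,961,693.57 = R$4,090,617.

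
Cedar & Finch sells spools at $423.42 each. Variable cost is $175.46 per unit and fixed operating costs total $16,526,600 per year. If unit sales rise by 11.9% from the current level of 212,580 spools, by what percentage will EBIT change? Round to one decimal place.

Contribution at this volume is 212,580 × $247.96 = $52,711,336.80.
EBIT = $52,711,336.80 − $16,526,600 = $36,184,736.80.
DOL = contribution ÷ EBIT = $52,711,336.80 ÷ $36,184,736.80 = 1.4567.
So EBIT moves 1.4567 × (+11.9%) = +17.3%.

+17.3%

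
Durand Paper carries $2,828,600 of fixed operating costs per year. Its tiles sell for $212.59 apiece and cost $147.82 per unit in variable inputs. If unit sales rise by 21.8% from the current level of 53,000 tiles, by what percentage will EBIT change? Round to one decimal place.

+123.9%

Total contribution margin = 53,000 × $64.77 = $3,432,810.00.
EBIT = $3,432,810.00 − $2,828,600 = $604,210.00.
So DOL = total CM / EBIT = $3,432,810.00 / $604,210.00 = 5.6815.
So EBIT moves 5.6815 × (+21.8%) = +123.9%.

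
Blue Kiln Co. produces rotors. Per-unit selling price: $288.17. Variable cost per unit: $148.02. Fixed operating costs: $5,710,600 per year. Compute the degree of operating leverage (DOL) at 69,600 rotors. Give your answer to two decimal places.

2.41

Total contribution margin = 69,600 × $140.15 = $9,754,440.00.
EBIT = $9,754,440.00 − $5,710,600 = $4,043,840.00.
DOL = contribution ÷ EBIT = $9,754,440.00 ÷ $4,043,840.00 = 2.4122.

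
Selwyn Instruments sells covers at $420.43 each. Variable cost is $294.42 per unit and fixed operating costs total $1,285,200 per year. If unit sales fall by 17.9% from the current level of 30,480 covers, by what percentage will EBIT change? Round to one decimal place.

-26.9%

Contribution at this volume is 30,480 × $126.01 = $3,840,784.80.
Operating income = contribution − fixed costs = $3,840,784.80 − $1,285,200 = $2,555,584.80.
DOL = contribution ÷ EBIT = $3,840,784.80 ÷ $2,555,584.80 = 1.5029.
%ΔEBIT = DOL × %ΔSales = 1.5029 × -17.9% = -26.9%.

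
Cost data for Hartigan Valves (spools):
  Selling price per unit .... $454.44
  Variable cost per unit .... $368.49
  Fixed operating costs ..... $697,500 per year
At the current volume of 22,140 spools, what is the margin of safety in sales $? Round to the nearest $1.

Each unit contributes $454.44 − $368.49 = $85.95. Break-even units = $697,500 ÷ $85.95 = 8,115.18; break-even revenue = 8,115.18 × $454.44 = $3,687,863.87.
Actual sales revenue = 22,140 × $454.44 = $10,061,301.60.
Margin of safety = $10,061,301.60 − $3,687,863.87 = $6,373,438.

$6,373,438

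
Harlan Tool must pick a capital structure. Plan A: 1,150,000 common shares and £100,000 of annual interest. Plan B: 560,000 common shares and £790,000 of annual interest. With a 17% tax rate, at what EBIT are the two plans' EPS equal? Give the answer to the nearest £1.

£1,444,915

Set EPS_A = EPS_B: (EBIT − £100,000)(1 − 0.17) ÷ 1,150,000 = (EBIT − £790,000)(1 − 0.17) ÷ 560,000.
The (1 − t) factor cancels: (EBIT − 100,000) × 560,000 = (EBIT − 790,000) × 1,150,000.
EBIT × (1,150,000 − 560,000) = 790,000 × 1,150,000 − 100,000 × 560,000 = 852,500,000,000, so EBIT = 852,500,000,000 ÷ 590,000 = 1,444,915.25.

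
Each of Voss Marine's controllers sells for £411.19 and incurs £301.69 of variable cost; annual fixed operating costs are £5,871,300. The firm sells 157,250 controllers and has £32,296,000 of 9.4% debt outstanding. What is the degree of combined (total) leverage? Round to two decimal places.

Contribution at this volume is 157,250 × £109.50 = £17,218,875.00.
Subtracting fixed costs: EBIT = £17,218,875.00 − £5,871,300 = £11,347,575.00. Interest = £3,035,824.00.
DOL = £17,218,875.00 ÷ £11,347,575.00 = 1.5174; DFL = £11,347,575.00 ÷ £8,311,751.00 = 1.3652.
Combined leverage = 1.5174 × 1.3652 = 2.0716.

2.07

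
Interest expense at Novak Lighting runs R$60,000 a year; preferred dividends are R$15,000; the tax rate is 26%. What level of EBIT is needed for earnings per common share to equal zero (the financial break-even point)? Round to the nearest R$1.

Grossing the preferred dividend up to pre-tax terms: R$15,000 / (1 − 0.26) = R$20,270.27.
EPS = 0 when EBIT covers interest plus the pre-tax preferred burden: R$60,000 + R$20,270.27 = R$80,270.27.

R$80,270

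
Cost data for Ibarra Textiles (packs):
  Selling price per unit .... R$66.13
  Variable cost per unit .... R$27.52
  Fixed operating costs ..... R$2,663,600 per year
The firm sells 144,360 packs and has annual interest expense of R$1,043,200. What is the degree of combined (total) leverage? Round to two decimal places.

2.99

Contribution at this volume is 144,360 × R$38.61 = R$5,573,739.60.
Operating income = contribution − fixed costs = R$5,573,739.60 − R$2,663,600 = R$2,910,139.60. Interest = R$1,043,200.00, so EBIT − I = R$1,866,939.60.
DCL = contribution ÷ (EBIT − I) = R$5,573,739.60 ÷ R$1,866,939.60 = 2.9855.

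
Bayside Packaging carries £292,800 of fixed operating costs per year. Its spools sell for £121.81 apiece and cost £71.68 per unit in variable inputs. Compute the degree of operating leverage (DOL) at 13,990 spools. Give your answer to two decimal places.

1.72

Contribution at this volume is 13,990 × £50.13 = £701,318.70.
Operating income = contribution − fixed costs = £701,318.70 − £292,800 = £408,518.70.
So DOL = total CM / EBIT = £701,318.70 / £408,518.70 = 1.7167.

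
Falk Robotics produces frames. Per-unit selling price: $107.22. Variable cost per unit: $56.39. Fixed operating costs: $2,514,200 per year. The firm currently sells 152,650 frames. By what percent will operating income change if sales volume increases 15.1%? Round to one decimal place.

+22.3%

At 152,650 units, contribution = 152,650 × $50.83 = $7,759,199.50.
EBIT = $7,759,199.50 − $2,514,200 = $5,244,999.50.
So DOL = total CM / EBIT = $7,759,199.50 / $5,244,999.50 = 1.4794.
So EBIT moves 1.4794 × (+15.1%) = +22.3%.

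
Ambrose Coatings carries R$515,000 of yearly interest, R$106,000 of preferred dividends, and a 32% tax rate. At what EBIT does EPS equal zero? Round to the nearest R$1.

R$670,882

Grossing the preferred dividend up to pre-tax terms: R$106,000 / (1 − 0.32) = R$155,882.35.
Financial break-even EBIT = interest + D_p ÷ (1 − t) = R$515,000 + R$155,882.35 = R$670,882.35.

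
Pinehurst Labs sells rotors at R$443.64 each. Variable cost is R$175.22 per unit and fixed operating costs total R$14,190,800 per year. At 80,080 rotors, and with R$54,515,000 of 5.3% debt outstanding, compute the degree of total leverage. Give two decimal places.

Total contribution margin = 80,080 × R$268.42 = R$21,495,073.60.
EBIT = R$21,495,073.60 − R$14,190,800 = R$7,304,273.60. Interest = R$2,889,295.00, so EBIT − I = R$4,414,978.60.
DCL = contribution ÷ (EBIT − I) = R$21,495,073.60 ÷ R$4,414,978.60 = 4.8687.

4.87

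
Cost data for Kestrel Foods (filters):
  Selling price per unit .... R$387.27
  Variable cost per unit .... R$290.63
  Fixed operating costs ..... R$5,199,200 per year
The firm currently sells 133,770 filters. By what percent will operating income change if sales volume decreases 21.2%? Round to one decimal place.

Contribution at this volume is 133,770 × R$96.64 = R$12,927,532.80.
Subtracting fixed costs: EBIT = R$12,927,532.80 − R$5,199,200 = R$7,728,332.80.
Degree of operating leverage = R$12,927,532.80 / R$7,728,332.80 = 1.6727.
Operating income changes by 1.6727 × -21.2% = -35.5%.

-35.5%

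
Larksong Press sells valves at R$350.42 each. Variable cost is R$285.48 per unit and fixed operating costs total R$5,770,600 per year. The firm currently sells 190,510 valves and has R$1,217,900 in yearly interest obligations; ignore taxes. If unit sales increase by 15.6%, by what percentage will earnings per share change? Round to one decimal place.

Total contribution margin = 190,510 × R$64.94 = R$12,371,719.40.
EBIT = R$12,371,719.40 − R$5,770,600 = R$6,601,119.40.
After interest of R$1,217,900.00, pre-tax earnings = R$5,383,219.40.
Degree of combined leverage = contribution ÷ (EBIT − I) = R$12,371,719.40 ÷ R$5,383,219.40 = 2.2982.
EPS therefore changes by 2.2982 × (+15.6%) = +35.9%.

+35.9%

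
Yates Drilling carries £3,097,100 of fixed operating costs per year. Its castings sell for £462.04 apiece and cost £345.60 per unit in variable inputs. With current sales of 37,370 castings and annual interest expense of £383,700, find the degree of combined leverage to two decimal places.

At 37,370 units, contribution = 37,370 × £116.44 = £4,351,362.80.
EBIT = £4,351,362.80 − £3,097,100 = £1,254,262.80. Interest = £383,700.00.
DOL = £4,351,362.80 ÷ £1,254,262.80 = 3.4693; DFL = £1,254,262.80 ÷ £870,562.80 = 1.4407.
DCL = DOL × DFL = 3.4693 × 1.4407 = 4.9982.

5.00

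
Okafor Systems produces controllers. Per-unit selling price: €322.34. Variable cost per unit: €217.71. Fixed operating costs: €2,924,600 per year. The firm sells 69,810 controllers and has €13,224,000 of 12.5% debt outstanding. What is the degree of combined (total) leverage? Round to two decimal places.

At 69,810 units, contribution = 69,810 × €104.63 = €7,304,220.30.
EBIT = €7,304,220.30 − €2,924,600 = €4,379,620.30. Interest = €1,653,000.00.
DOL = €7,304,220.30 ÷ €4,379,620.30 = 1.6678; DFL = €4,379,620.30 ÷ €2,726,620.30 = 1.6062.
DCL = DOL × DFL = 1.6678 × 1.6062 = 2.6788.

2.68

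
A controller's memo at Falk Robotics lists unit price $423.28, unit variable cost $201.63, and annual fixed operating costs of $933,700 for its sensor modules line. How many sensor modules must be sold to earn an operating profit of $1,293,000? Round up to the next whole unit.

10,047 sensor modules

Each unit contributes $423.28 − $201.63 = $221.65.
Need Q such that Q × $221.65 − $933,700 = $1,293,000, i.e. Q = $2,226,700 / $221.65 = 10,046.02 → 10,047.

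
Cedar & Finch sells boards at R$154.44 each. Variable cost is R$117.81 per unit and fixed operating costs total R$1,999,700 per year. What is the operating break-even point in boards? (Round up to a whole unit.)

54,592 boards

Unit CM = price − variable cost = R$154.44 − R$117.81 = R$36.63.
Break-even volume = fixed costs ÷ CM per unit = R$1,999,700 ÷ R$36.63 = 54,591.86, so 54,592 boards.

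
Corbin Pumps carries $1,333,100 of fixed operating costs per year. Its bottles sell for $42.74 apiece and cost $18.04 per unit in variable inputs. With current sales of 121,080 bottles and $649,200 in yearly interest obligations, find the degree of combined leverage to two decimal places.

Contribution at this volume is 121,080 × $24.70 = $2,990,676.00.
Subtracting fixed costs: EBIT = $2,990,676.00 − $1,333,100 = $1,657,576.00. Interest = $649,200.00, so EBIT − I = $1,008,376.00.
DCL = contribution ÷ (EBIT − I) = $2,990,676.00 ÷ $1,008,376.00 = 2.9658.

2.97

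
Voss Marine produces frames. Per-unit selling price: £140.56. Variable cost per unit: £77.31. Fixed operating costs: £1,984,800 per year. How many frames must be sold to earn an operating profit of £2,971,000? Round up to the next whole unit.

Contribution margin per unit = £140.56 − £77.31 = £63.25.
Units = (FC + target) / CM = (£1,984,800 + £2,971,000) / £63.25 = 78,352.57, so 78,353 frames.

78,353 frames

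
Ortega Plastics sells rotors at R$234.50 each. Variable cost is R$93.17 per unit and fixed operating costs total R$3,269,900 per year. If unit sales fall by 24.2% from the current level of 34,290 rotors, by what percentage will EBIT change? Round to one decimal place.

-74.4%

Total contribution margin = 34,290 × R$141.33 = R$4,846,205.70.
EBIT = R$4,846,205.70 − R$3,269,900 = R$1,576,305.70.
Degree of operating leverage = R$4,846,205.70 / R$1,576,305.70 = 3.0744.
%ΔEBIT = DOL × %ΔSales = 3.0744 × -24.2% = -74.4%.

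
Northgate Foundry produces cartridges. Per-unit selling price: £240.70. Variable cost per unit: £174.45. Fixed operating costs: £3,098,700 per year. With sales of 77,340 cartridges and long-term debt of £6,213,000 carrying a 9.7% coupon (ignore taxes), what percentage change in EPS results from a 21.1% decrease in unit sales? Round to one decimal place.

-76.0%

Contribution at this volume is 77,340 × £66.25 = £5,123,775.00.
EBIT = £5,123,775.00 − £3,098,700 = £2,025,075.00.
After interest of £602,661.00, pre-tax earnings = £1,422,414.00.
DCL = total CM / (EBIT − I) = £5,123,775.00 / £1,422,414.00 = 3.6022.
EPS therefore changes by 3.6022 × (-21.1%) = -76.0%.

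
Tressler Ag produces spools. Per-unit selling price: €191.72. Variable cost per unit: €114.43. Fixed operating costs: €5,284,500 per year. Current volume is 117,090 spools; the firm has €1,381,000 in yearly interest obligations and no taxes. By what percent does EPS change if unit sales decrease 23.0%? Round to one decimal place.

At 117,090 units, contribution = 117,090 × €77.29 = €9,049,886.10.
Subtracting fixed costs: EBIT = €9,049,886.10 − €5,284,500 = €3,765,386.10.
Interest = €1,381,000.00, so EBIT − I = €2,384,386.10.
DCL = total CM / (EBIT − I) = €9,049,886.10 / €2,384,386.10 = 3.7955.
EPS therefore changes by 3.7955 × (-23.0%) = -87.3%.

-87.3%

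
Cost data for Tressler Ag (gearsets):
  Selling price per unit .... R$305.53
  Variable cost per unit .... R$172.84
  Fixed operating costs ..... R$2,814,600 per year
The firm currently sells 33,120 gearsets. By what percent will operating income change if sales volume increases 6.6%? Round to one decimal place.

Total contribution margin = 33,120 × R$132.69 = R$4,394,692.80.
Operating income = contribution − fixed costs = R$4,394,692.80 − R$2,814,600 = R$1,580,092.80.
So DOL = total CM / EBIT = R$4,394,692.80 / R$1,580,092.80 = 2.7813.
So EBIT moves 2.7813 × (+6.6%) = +18.4%.

+18.4%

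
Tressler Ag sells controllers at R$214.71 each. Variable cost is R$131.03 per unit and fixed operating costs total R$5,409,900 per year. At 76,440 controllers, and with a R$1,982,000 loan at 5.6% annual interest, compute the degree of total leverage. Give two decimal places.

Total contribution margin = 76,440 × R$83.68 = R$6,396,499.20.
Operating income = contribution − fixed costs = R$6,396,499.20 − R$5,409,900 = R$986,599.20. Interest = R$110,992.00, so EBIT − I = R$875,607.20.
Degree of total leverage = total CM / (EBIT − interest) = R$6,396,499.20 / R$875,607.20 = 7.3052.

7.31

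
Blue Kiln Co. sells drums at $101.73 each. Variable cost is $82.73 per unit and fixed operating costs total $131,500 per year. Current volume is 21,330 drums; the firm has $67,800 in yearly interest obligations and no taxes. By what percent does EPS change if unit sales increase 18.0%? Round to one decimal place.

At 21,330 units, contribution = 21,330 × $19.00 = $405,270.00.
EBIT = $405,270.00 − $131,500 = $273,770.00.
Interest = $67,800.00, so EBIT − I = $205,970.00.
Degree of combined leverage = contribution ÷ (EBIT − I) = $405,270.00 ÷ $205,970.00 = 1.9676.
EPS therefore changes by 1.9676 × (+18.0%) = +35.4%.

+35.4%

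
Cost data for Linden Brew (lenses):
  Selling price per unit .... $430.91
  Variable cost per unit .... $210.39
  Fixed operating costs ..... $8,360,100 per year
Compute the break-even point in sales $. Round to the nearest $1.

CM per unit = $430.91 − $210.39 = $220.52; CM ratio = $220.52 / $430.91 = 0.5118.
Break-even sales = FC ÷ CM ratio = $8,360,100 × $430.91 / $220.52 = $16,336,163.

$16,336,163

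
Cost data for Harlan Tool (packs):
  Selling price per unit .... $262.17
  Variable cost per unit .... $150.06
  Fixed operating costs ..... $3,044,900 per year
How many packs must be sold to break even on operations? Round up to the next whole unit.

Each unit contributes $262.17 − $150.06 = $112.11.
Units to break even: $3,044,900 ÷ $112.11 = 27,159.93, rounded up to 27,160.

27,160 packs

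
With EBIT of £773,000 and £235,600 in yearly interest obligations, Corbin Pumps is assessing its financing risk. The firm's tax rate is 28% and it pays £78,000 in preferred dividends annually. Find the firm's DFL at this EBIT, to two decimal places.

1.80

Annual interest charges come to £235,600.00.
Pre-tax preferred-dividend burden = £78,000 ÷ (1 − 0.28) = £108,333.33.
DFL = EBIT ÷ [EBIT − I − D_p/(1−t)] = £773,000 ÷ [£773,000 − £235,600.00 − £108,333.33] = £773,000 ÷ £429,066.67 = 1.8016.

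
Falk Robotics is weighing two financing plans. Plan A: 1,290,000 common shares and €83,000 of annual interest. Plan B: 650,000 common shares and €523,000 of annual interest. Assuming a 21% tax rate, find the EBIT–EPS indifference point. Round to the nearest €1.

At indifference, (EBIT − 83,000)(1 − t)/1,290,000 = (EBIT − 523,000)(1 − t)/650,000.
The (1 − t) factor cancels: (EBIT − 83,000) × 650,000 = (EBIT − 523,000) × 1,290,000.
EBIT × (1,290,000 − 650,000) = 523,000 × 1,290,000 − 83,000 × 650,000 = 620,720,000,000, so EBIT = 620,720,000,000 ÷ 640,000 = 969,875.00.

€969,875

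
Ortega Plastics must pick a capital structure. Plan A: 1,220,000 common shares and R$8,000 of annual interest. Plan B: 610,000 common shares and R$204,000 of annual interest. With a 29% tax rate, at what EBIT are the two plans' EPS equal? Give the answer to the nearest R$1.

At indifference, (EBIT − 8,000)(1 − t)/1,220,000 = (EBIT − 204,000)(1 − t)/610,000.
The (1 − t) factor cancels: (EBIT − 8,000) × 610,000 = (EBIT − 204,000) × 1,220,000.
EBIT × (1,220,000 − 610,000) = 204,000 × 1,220,000 − 8,000 × 610,000 = 244,000,000,000, so EBIT = 244,000,000,000 ÷ 610,000 = 400,000.00.

R$400,000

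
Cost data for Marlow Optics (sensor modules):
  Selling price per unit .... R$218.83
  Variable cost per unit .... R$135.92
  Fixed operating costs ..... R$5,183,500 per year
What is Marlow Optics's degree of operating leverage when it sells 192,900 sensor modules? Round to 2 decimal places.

At 192,900 units, contribution = 192,900 × R$82.91 = R$15,993,339.00.
EBIT = R$15,993,339.00 − R$5,183,500 = R$10,809,839.00.
Degree of operating leverage = R$15,993,339.00 / R$10,809,839.00 = 1.4795.

1.48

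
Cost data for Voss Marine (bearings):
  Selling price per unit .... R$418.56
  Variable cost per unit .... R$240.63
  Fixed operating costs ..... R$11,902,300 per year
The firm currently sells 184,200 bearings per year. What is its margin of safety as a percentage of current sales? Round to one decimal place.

63.7%

Unit CM = price − variable cost = R$418.56 − R$240.63 = R$177.93. Break-even units = R$11,902,300 ÷ R$177.93 = 66,893.16; break-even revenue = 66,893.16 × R$418.56 = R$27,998,801.15.
Actual sales revenue = 184,200 × R$418.56 = R$77,098,752.00.
Margin of safety = (R$77,098,752.00 − R$27,998,801.15) ÷ R$77,098,752.00 = 63.7%.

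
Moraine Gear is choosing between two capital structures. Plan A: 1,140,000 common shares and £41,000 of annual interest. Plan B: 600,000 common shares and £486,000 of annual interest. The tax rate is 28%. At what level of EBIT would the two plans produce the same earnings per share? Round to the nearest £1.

£980,444

At indifference, (EBIT − 41,000)(1 − t)/1,140,000 = (EBIT − 486,000)(1 − t)/600,000.
The (1 − t) factor cancels: (EBIT − 41,000) × 600,000 = (EBIT − 486,000) × 1,140,000.
Solving, EBIT = (486,000·1,140,000 − 41,000·600,000) / (1,140,000 − 600,000) = 529,440,000,000 / 540,000 = 980,444.44.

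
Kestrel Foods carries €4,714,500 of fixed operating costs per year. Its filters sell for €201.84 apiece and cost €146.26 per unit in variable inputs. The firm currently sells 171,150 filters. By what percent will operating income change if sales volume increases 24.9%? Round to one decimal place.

+49.4%

Total contribution margin = 171,150 × €55.58 = €9,512,517.00.
EBIT = €9,512,517.00 − €4,714,500 = €4,798,017.00.
So DOL = total CM / EBIT = €9,512,517.00 / €4,798,017.00 = 1.9826.
Operating income changes by 1.9826 × +24.9% = +49.4%.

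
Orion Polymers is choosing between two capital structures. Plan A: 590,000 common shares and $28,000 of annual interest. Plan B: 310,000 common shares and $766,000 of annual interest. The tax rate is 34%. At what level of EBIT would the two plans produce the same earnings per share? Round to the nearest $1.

$1,583,071

Set EPS_A = EPS_B: (EBIT − $28,000)(1 − 0.34) ÷ 590,000 = (EBIT − $766,000)(1 − 0.34) ÷ 310,000.
Cancelling (1 − t) and cross-multiplying: 310,000·(EBIT − 28,000) = 590,000·(EBIT − 766,000).
Solving, EBIT = (766,000·590,000 − 28,000·310,000) / (590,000 − 310,000) = 443,260,000,000 / 280,000 = 1,583,071.43.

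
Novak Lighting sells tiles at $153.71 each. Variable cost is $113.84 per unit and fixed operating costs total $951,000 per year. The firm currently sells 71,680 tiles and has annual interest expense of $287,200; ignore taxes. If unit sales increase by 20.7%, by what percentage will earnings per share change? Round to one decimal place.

Contribution at this volume is 71,680 × $39.87 = $2,857,881.60.
Subtracting fixed costs: EBIT = $2,857,881.60 − $951,000 = $1,906,881.60.
After interest of $287,200.00, pre-tax earnings = $1,619,681.60.
DCL = total CM / (EBIT − I) = $2,857,881.60 / $1,619,681.60 = 1.7645.
%ΔEPS = DCL × %ΔSales = 1.7645 × +20.7% = +36.5%.

+36.5%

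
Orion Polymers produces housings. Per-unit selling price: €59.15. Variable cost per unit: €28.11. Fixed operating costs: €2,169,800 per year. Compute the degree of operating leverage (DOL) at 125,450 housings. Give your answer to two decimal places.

At 125,450 units, contribution = 125,450 × €31.04 = €3,893,968.00.
Operating income = contribution − fixed costs = €3,893,968.00 − €2,169,800 = €1,724,168.00.
Degree of operating leverage = €3,893,968.00 / €1,724,168.00 = 2.2585.

2.26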